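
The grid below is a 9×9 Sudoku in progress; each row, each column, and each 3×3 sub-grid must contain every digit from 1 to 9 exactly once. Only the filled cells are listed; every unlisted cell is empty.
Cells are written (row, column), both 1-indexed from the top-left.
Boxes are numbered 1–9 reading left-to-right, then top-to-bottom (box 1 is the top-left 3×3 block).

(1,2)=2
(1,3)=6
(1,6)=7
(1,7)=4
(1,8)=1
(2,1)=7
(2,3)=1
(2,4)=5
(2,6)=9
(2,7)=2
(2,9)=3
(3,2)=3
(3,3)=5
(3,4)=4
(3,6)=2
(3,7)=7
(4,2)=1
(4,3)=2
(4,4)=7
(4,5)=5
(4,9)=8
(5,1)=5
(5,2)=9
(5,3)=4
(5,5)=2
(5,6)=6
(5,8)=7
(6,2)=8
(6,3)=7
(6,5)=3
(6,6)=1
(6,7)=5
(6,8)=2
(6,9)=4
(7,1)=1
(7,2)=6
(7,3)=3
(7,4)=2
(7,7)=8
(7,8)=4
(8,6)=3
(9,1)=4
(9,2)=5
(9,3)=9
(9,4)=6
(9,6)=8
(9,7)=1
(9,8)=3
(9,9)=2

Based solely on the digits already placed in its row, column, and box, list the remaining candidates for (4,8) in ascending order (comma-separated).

6,9

Row 4 already contains {1, 2, 5, 7, 8}.
Column 8 already contains {1, 2, 3, 4, 7}.
Its 3×3 block (box 6) already contains {2, 4, 5, 7, 8}.
Removing those from 1–9 leaves {6, 9} as the candidates for (4,8).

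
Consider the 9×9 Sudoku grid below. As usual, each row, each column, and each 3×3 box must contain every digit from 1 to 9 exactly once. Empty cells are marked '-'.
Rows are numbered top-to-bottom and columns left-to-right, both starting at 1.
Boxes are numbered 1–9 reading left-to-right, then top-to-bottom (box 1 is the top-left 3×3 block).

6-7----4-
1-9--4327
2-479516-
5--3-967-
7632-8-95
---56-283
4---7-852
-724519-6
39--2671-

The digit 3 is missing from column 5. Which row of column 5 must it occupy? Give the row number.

1

Consider where 3 can go in column 5.
R2C5 is out (row 2 already has a 3).
R4C5 is out (row 4 already has a 3).
R5C5 is out (row 5 already has a 3).
So the only cell in column 5 that can hold 3 is R1C5.
That is row 1.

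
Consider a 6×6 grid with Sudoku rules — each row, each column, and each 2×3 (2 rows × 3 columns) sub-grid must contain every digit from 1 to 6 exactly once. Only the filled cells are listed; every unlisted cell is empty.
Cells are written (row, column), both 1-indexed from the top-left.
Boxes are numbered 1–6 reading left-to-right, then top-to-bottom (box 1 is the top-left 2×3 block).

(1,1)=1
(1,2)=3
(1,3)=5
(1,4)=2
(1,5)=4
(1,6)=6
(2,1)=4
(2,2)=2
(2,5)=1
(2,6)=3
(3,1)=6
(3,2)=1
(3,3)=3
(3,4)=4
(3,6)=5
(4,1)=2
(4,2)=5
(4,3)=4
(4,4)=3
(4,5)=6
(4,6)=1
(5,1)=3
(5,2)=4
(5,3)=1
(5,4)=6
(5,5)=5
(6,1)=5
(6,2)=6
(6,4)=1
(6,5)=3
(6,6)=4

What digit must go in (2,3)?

Row 2 already contains {1, 2, 3, 4}.
Column 3 already contains {1, 3, 4, 5}.
Its 2×3 block (box 1) already contains {1, 2, 3, 4, 5}.
The only value from 1–6 not eliminated is 6, so (2,3) = 6.

6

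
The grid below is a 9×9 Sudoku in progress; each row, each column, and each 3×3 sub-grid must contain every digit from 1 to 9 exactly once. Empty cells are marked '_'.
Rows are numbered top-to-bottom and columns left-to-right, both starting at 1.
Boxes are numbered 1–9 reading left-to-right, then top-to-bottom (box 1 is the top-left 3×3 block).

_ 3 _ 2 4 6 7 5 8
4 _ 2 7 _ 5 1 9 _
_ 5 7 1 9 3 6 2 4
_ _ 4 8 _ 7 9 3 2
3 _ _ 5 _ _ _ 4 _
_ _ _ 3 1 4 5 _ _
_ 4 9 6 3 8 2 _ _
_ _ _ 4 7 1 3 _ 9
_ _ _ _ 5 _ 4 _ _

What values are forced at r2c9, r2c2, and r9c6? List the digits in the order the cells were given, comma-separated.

3,6,2

For r2c9:
  Row 2 already contains {1, 2, 4, 5, 7, 9}.
  Column 9 already contains {2, 4, 8, 9}.
  Its 3×3 block (box 3) already contains {1, 2, 4, 5, 6, 7, 8, 9}.
  The only value from 1–9 not eliminated is 3, so r2c9 = 3.
For r2c2:
  Consider where 6 can go in box 1.
  r1c1 is out (row 1 already has a 6).
  r1c3 is out (row 1 already has a 6).
  r3c1 is out (row 3 already has a 6).
  So the only cell in box 1 that can hold 6 is r2c2.
  So r2c2 = 6.
For r9c6:
  Consider where 2 can go in box 8.
  r9c4 is out (column 4 already has a 2).
  So the only cell in box 8 that can hold 2 is r9c6.
  So r9c6 = 2.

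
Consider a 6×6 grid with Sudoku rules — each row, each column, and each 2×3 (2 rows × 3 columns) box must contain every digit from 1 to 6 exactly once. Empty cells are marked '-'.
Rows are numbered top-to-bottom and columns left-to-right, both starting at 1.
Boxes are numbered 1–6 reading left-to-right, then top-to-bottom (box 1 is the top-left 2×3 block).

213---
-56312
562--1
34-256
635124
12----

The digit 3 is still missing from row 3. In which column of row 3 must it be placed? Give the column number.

Consider where 3 can go in row 3.
r3c4 is out (column 4 already has a 3).
So the only cell in row 3 that can hold 3 is r3c5.
That is column 5.

5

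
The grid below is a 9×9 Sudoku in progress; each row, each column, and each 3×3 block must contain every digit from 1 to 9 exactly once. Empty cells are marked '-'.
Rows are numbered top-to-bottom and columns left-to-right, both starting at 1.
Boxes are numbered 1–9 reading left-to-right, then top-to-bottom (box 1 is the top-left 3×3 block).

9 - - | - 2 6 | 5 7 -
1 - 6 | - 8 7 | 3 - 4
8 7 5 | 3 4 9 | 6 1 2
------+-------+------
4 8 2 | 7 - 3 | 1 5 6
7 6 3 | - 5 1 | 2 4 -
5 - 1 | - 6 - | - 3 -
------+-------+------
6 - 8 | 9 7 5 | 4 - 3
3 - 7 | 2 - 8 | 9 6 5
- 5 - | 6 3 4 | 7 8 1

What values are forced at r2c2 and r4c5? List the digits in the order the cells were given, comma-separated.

2,9

For r2c2:
  Row 2 already contains {1, 3, 4, 6, 7, 8}.
  Column 2 already contains {5, 6, 7, 8}.
  Its 3×3 block (box 1) already contains {1, 5, 6, 7, 8, 9}.
  The only value from 1–9 not eliminated is 2, so r2c2 = 2.
For r4c5:
  Row 4 already contains {1, 2, 3, 4, 5, 6, 7, 8}.
  Column 5 already contains {2, 3, 4, 5, 6, 7, 8}.
  Its 3×3 block (box 5) already contains {1, 3, 5, 6, 7}.
  The only value from 1–9 not eliminated is 9, so r4c5 = 9.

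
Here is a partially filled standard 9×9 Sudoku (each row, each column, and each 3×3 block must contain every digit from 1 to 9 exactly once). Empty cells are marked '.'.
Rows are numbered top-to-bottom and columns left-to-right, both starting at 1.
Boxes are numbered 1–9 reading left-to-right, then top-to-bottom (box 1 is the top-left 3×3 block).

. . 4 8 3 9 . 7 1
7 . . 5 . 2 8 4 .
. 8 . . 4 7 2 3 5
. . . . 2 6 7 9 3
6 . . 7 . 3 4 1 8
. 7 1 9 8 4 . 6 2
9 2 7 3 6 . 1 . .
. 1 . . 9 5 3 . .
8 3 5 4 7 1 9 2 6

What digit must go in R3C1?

1

Row 3 already contains {2, 3, 4, 5, 7, 8}.
Column 1 already contains {6, 7, 8, 9}.
Its 3×3 block (box 1) already contains {4, 7, 8}.
The only value from 1–9 not eliminated is 1, so R3C1 = 1.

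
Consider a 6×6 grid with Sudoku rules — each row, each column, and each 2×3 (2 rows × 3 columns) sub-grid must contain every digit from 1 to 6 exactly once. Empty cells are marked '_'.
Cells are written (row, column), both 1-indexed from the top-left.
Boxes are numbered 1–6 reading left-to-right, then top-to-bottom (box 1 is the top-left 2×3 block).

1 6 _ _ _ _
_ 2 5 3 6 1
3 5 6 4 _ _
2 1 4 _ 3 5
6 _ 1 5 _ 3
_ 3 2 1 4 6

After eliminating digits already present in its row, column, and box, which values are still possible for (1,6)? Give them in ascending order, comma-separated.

2,4

Row 1 already contains {1, 6}.
Column 6 already contains {1, 3, 5, 6}.
Its 2×3 block (box 2) already contains {1, 3, 6}.
Removing those from 1–6 leaves {2, 4} as the candidates for (1,6).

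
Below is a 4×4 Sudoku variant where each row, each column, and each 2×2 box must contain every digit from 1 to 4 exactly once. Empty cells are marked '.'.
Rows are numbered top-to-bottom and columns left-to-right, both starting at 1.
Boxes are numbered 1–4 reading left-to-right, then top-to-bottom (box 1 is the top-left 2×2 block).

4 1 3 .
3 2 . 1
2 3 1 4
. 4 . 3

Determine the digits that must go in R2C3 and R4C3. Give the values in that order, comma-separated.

4,2

For R2C3:
  Row 2 already contains {1, 2, 3}.
  Column 3 already contains {1, 3}.
  Its 2×2 block (box 2) already contains {1, 3}.
  The only value from 1–4 not eliminated is 4, so R2C3 = 4.
For R4C3:
  Row 4 already contains {3, 4}.
  Column 3 already contains {1, 3}.
  Its 2×2 block (box 4) already contains {1, 3, 4}.
  The only value from 1–4 not eliminated is 2, so R4C3 = 2.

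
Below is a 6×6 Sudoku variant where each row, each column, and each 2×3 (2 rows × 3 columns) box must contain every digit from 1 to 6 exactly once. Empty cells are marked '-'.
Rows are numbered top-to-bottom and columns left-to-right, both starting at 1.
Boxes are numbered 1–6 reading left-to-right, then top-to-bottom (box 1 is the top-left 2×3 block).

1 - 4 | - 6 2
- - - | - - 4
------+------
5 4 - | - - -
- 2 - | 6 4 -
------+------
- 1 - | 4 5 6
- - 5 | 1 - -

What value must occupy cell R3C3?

Cell R3C3 itself could take any of {1, 3, 6} by direct elimination.
Consider where 6 can go in box 3.
R4C1 is out (row 4 already has a 6).
R4C3 is out (row 4 already has a 6).
So the only cell in box 3 that can hold 6 is R3C3.
Therefore R3C3 = 6.

6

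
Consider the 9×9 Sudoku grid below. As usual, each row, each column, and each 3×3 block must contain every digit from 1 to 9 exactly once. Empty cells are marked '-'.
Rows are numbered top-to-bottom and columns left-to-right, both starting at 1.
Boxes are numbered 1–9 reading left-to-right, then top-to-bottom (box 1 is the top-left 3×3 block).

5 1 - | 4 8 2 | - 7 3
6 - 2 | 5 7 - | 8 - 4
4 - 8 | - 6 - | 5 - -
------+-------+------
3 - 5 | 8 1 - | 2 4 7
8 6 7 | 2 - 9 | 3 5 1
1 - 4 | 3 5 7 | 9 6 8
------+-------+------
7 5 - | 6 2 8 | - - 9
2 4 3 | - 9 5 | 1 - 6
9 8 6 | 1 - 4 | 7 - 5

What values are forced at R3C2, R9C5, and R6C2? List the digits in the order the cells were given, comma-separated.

7,3,2

For R3C2:
  Consider where 7 can go in column 2.
  R2C2 is out (row 2 already has a 7).
  R4C2 is out (row 4 already has a 7).
  R6C2 is out (row 6 already has a 7).
  So the only cell in column 2 that can hold 7 is R3C2.
  So R3C2 = 7.
For R9C5:
  Row 9 already contains {1, 4, 5, 6, 7, 8, 9}.
  Column 5 already contains {1, 2, 5, 6, 7, 8, 9}.
  Its 3×3 block (box 8) already contains {1, 2, 4, 5, 6, 8, 9}.
  The only value from 1–9 not eliminated is 3, so R9C5 = 3.
For R6C2:
  Row 6 already contains {1, 3, 4, 5, 6, 7, 8, 9}.
  Column 2 already contains {1, 4, 5, 6, 8}.
  Its 3×3 block (box 4) already contains {1, 3, 4, 5, 6, 7, 8}.
  The only value from 1–9 not eliminated is 2, so R6C2 = 2.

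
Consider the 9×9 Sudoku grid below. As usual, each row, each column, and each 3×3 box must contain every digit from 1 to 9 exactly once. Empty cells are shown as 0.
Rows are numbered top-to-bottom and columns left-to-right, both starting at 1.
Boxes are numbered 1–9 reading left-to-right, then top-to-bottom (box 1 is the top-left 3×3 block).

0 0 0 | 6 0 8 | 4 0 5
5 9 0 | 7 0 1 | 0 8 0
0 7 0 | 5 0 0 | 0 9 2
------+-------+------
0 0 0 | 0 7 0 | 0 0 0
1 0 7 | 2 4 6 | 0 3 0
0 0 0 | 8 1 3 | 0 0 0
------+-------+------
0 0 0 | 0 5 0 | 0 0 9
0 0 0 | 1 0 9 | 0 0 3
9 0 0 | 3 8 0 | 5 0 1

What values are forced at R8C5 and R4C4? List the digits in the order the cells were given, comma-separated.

For R8C5:
  Consider where 6 can go in box 8.
  R7C4 is out (column 4 already has a 6).
  R7C6 is out (column 6 already has a 6).
  R9C6 is out (column 6 already has a 6).
  So the only cell in box 8 that can hold 6 is R8C5.
  So R8C5 = 6.
For R4C4:
  Row 4 already contains {7}.
  Column 4 already contains {1, 2, 3, 5, 6, 7, 8}.
  Its 3×3 block (box 5) already contains {1, 2, 3, 4, 6, 7, 8}.
  The only value from 1–9 not eliminated is 9, so R4C4 = 9.

6,9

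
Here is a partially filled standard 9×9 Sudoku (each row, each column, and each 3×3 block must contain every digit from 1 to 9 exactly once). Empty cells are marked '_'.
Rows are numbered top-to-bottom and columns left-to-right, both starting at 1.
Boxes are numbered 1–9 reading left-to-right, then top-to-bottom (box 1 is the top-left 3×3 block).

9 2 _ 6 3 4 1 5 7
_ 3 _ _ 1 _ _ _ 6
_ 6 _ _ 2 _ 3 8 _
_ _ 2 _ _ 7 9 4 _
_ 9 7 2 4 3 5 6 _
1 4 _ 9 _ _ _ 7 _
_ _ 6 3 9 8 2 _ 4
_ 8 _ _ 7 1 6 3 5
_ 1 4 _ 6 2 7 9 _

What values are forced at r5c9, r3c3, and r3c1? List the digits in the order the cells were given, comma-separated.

1,1,4

For r5c9:
  Consider where 1 can go in row 5.
  r5c1 is out (column 1 already has a 1).
  So the only cell in row 5 that can hold 1 is r5c9.
  So r5c9 = 1.
For r3c3:
  Consider where 1 can go in box 1.
  r1c3 is out (row 1 already has a 1).
  r2c1 is out (row 2 already has a 1).
  r2c3 is out (row 2 already has a 1).
  r3c1 is out (column 1 already has a 1).
  So the only cell in box 1 that can hold 1 is r3c3.
  So r3c3 = 1.
For r3c1:
  Consider where 4 can go in row 3.
  r3c3 is out (column 3 already has a 4).
  r3c4 is out (box 2 already has a 4).
  r3c6 is out (column 6 already has a 4).
  r3c9 is out (column 9 already has a 4).
  So the only cell in row 3 that can hold 4 is r3c1.
  So r3c1 = 4.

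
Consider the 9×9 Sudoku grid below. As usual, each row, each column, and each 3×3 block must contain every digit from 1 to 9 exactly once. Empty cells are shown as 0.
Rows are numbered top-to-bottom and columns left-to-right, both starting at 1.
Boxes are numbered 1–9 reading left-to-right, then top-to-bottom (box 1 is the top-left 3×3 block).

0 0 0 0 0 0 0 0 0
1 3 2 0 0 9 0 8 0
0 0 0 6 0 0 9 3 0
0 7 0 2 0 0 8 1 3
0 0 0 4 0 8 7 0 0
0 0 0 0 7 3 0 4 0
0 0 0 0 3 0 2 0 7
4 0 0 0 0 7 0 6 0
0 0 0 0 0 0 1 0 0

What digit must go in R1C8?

Cell R1C8 itself could take any of {2, 5, 7} by direct elimination.
Consider where 7 can go in box 3.
R1C7 is out (column 7 already has a 7).
R1C9 is out (column 9 already has a 7).
R2C7 is out (column 7 already has a 7).
R2C9 is out (column 9 already has a 7).
R3C9 is out (column 9 already has a 7).
So the only cell in box 3 that can hold 7 is R1C8.
Therefore R1C8 = 7.

7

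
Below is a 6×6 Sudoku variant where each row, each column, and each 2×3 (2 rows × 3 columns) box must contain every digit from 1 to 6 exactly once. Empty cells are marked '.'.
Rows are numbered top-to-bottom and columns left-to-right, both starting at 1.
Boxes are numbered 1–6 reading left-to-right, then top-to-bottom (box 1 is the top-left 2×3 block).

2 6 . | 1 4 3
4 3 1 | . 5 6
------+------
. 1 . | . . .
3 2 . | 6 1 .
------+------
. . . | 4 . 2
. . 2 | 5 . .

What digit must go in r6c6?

Row 6 already contains {2, 5}.
Column 6 already contains {2, 3, 6}.
Its 2×3 block (box 6) already contains {2, 4, 5}.
The only value from 1–6 not eliminated is 1, so r6c6 = 1.

1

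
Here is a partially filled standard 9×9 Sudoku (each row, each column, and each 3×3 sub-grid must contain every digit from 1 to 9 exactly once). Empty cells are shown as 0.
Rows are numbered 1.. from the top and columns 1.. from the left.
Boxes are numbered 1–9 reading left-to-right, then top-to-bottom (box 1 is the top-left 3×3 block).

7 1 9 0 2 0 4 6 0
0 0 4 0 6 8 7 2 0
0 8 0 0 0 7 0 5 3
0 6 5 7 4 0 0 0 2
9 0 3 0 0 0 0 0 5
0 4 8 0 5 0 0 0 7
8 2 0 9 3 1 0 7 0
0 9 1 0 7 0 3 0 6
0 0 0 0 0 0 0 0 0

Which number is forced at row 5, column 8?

4

Cell row 5, column 8 itself could take any of {1, 4, 8} by direct elimination.
Consider where 4 can go in box 6.
row 4, column 7 is out (row 4 already has a 4).
row 4, column 8 is out (row 4 already has a 4).
row 5, column 7 is out (column 7 already has a 4).
row 6, column 7 is out (row 6 already has a 4).
row 6, column 8 is out (row 6 already has a 4).
So the only cell in box 6 that can hold 4 is row 5, column 8.
Therefore row 5, column 8 = 4.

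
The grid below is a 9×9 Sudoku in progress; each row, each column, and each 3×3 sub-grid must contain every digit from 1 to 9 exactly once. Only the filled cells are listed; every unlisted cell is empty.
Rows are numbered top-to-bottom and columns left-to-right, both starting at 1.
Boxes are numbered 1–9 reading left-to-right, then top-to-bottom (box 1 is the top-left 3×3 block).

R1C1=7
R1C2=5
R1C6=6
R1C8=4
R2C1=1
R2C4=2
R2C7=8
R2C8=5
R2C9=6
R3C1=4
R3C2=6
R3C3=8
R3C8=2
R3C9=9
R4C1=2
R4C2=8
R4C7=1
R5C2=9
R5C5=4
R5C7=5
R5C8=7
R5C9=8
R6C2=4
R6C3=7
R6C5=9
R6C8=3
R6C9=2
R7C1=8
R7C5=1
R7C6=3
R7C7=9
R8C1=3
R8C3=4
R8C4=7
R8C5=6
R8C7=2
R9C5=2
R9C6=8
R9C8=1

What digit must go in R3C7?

Cell R3C7 itself could take any of {3, 7} by direct elimination.
Consider where 7 can go in box 3.
R1C7 is out (row 1 already has a 7).
R1C9 is out (row 1 already has a 7).
So the only cell in box 3 that can hold 7 is R3C7.
Therefore R3C7 = 7.

7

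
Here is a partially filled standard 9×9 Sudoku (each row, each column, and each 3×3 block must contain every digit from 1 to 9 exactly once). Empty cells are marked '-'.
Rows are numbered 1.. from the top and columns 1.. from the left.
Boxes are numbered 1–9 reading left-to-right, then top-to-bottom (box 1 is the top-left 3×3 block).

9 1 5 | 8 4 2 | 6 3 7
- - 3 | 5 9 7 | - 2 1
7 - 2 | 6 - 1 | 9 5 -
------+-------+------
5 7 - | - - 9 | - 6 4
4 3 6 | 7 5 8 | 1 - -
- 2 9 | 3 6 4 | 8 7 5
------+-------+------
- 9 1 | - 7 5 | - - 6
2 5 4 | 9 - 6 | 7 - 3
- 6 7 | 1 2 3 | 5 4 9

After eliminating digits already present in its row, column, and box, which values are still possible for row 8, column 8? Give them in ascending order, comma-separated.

Row 8 already contains {2, 3, 4, 5, 6, 7, 9}.
Column 8 already contains {2, 3, 4, 5, 6, 7}.
Its 3×3 block (box 9) already contains {3, 4, 5, 6, 7, 9}.
Removing those from 1–9 leaves {1, 8} as the candidates for row 8, column 8.

1,8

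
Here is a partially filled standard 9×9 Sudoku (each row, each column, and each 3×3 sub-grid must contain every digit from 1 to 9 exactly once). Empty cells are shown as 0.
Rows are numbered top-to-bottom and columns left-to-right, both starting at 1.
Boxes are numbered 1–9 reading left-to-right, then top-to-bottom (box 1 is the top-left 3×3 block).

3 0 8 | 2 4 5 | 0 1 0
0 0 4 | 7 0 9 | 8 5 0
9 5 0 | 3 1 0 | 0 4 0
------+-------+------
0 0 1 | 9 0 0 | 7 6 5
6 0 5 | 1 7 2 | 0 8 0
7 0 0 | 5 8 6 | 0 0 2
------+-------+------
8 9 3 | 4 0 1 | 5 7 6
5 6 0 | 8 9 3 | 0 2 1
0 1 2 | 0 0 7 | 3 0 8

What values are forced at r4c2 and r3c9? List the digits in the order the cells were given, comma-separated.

8,7

For r4c2:
  Consider where 8 can go in box 4.
  r4c1 is out (column 1 already has a 8).
  r5c2 is out (row 5 already has a 8).
  r6c2 is out (row 6 already has a 8).
  r6c3 is out (row 6 already has a 8).
  So the only cell in box 4 that can hold 8 is r4c2.
  So r4c2 = 8.
For r3c9:
  Row 3 already contains {1, 3, 4, 5, 9}.
  Column 9 already contains {1, 2, 5, 6, 8}.
  Its 3×3 block (box 3) already contains {1, 4, 5, 8}.
  The only value from 1–9 not eliminated is 7, so r3c9 = 7.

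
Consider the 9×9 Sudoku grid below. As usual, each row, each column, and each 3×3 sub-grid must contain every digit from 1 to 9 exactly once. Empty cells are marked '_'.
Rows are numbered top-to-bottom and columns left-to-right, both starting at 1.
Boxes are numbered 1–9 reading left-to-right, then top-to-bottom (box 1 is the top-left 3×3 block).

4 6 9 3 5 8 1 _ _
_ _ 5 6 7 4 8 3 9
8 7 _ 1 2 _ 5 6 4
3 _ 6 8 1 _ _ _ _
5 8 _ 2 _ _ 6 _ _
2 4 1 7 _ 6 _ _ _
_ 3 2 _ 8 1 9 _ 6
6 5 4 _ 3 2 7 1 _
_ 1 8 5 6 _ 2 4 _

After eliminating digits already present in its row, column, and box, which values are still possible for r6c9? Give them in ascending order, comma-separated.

3,5,8

Row 6 already contains {1, 2, 4, 6, 7}.
Column 9 already contains {4, 6, 9}.
Its 3×3 block (box 6) already contains {6}.
Removing those from 1–9 leaves {3, 5, 8} as the candidates for r6c9.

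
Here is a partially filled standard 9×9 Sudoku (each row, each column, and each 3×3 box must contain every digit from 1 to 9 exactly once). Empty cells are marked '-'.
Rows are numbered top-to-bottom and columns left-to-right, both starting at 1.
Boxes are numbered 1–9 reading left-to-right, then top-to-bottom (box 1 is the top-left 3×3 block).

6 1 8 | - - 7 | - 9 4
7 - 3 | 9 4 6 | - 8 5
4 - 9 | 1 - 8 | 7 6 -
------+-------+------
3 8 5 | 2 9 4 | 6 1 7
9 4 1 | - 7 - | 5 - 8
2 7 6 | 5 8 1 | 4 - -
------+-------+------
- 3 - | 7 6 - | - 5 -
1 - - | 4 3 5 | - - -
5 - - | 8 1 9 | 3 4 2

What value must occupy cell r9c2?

6

Row 9 already contains {1, 2, 3, 4, 5, 8, 9}.
Column 2 already contains {1, 3, 4, 7, 8}.
Its 3×3 block (box 7) already contains {1, 3, 5}.
The only value from 1–9 not eliminated is 6, so r9c2 = 6.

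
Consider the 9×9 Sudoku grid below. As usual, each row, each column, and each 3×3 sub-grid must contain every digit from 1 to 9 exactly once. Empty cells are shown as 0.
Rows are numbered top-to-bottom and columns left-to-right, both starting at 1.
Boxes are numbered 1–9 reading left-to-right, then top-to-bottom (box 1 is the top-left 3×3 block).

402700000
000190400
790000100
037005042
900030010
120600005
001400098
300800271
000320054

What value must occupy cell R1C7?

5

Cell R1C7 itself could take any of {3, 5, 6, 8, 9} by direct elimination.
Consider where 5 can go in column 7.
R4C7 is out (row 4 already has a 5).
R5C7 is out (box 6 already has a 5).
R6C7 is out (row 6 already has a 5).
R7C7 is out (box 9 already has a 5).
R9C7 is out (row 9 already has a 5).
So the only cell in column 7 that can hold 5 is R1C7.
Therefore R1C7 = 5.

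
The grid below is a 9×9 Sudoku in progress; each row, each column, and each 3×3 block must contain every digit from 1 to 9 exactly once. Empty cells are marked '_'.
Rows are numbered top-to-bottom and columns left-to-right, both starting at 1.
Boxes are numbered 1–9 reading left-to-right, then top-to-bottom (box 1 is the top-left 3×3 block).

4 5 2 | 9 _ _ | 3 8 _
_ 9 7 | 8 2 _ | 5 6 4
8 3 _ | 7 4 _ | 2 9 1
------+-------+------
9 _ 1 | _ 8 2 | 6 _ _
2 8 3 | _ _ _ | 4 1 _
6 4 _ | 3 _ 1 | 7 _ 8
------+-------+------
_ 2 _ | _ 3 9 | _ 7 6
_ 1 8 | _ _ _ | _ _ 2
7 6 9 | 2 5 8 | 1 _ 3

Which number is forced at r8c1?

Cell r8c1 itself could take any of {3, 5} by direct elimination.
Consider where 3 can go in column 1.
r2c1 is out (box 1 already has a 3).
r7c1 is out (row 7 already has a 3).
So the only cell in column 1 that can hold 3 is r8c1.
Therefore r8c1 = 3.

3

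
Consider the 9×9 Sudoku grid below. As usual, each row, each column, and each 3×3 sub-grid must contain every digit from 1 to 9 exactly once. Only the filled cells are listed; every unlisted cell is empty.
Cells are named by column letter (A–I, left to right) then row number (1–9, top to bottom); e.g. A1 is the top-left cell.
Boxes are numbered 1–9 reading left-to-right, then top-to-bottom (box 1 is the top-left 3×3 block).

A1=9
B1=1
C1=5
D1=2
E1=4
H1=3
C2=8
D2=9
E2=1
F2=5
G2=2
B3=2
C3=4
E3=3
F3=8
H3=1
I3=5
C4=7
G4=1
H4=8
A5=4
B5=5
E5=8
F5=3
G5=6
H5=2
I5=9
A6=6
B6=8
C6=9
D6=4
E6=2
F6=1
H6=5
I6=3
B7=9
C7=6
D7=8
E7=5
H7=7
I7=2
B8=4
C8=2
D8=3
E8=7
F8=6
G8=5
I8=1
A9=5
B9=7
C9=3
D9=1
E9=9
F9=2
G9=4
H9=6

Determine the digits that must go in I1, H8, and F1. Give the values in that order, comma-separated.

For I1:
  Consider where 6 can go in row 1.
  F1 is out (column F already has a 6).
  G1 is out (column G already has a 6).
  So the only cell in row 1 that can hold 6 is I1.
  So I1 = 6.
For H8:
  Row 8 already contains {1, 2, 3, 4, 5, 6, 7}.
  Column H already contains {1, 2, 3, 5, 6, 7, 8}.
  Its 3×3 block (box 9) already contains {1, 2, 4, 5, 6, 7}.
  The only value from 1–9 not eliminated is 9, so H8 = 9.
For F1:
  Row 1 already contains {1, 2, 3, 4, 5, 9}.
  Column F already contains {1, 2, 3, 5, 6, 8}.
  Its 3×3 block (box 2) already contains {1, 2, 3, 4, 5, 8, 9}.
  The only value from 1–9 not eliminated is 7, so F1 = 7.

6,9,7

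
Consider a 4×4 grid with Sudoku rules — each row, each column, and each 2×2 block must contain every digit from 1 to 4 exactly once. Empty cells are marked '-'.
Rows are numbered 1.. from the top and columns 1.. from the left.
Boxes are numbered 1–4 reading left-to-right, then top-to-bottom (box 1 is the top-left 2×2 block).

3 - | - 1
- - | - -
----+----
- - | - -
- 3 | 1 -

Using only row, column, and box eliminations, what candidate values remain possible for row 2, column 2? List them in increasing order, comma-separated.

Row 2 already contains {}.
Column 2 already contains {3}.
Its 2×2 block (box 1) already contains {3}.
Removing those from 1–4 leaves {1, 2, 4} as the candidates for row 2, column 2.

1,2,4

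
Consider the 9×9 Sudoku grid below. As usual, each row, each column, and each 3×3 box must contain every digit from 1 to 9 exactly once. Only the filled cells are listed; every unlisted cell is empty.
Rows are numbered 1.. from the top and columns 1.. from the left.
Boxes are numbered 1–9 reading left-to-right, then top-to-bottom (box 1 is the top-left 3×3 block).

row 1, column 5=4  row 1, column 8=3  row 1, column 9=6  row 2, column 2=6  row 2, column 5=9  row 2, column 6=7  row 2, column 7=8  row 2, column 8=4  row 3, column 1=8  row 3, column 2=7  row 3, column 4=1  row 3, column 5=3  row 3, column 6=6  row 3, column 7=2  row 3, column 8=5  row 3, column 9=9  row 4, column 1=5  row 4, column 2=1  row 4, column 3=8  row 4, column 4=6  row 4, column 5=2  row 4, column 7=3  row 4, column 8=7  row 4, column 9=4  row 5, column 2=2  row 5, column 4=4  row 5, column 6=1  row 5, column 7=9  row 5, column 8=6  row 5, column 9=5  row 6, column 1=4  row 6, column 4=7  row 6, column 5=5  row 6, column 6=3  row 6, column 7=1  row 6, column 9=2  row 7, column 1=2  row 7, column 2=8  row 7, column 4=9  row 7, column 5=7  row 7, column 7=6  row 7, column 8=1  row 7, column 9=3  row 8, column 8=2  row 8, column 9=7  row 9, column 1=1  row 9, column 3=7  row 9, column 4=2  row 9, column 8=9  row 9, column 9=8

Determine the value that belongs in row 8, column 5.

1

Cell row 8, column 5 itself could take any of {1, 6, 8} by direct elimination.
Consider where 1 can go in row 8.
row 8, column 1 is out (column 1 already has a 1). row 8, column 2 is out (column 2 already has a 1). row 8, column 3 is out (box 7 already has a 1). row 8, column 4 is out (column 4 already has a 1). The remaining empty cells in row 8 are similarly blocked.
So the only cell in row 8 that can hold 1 is row 8, column 5.
Therefore row 8, column 5 = 1.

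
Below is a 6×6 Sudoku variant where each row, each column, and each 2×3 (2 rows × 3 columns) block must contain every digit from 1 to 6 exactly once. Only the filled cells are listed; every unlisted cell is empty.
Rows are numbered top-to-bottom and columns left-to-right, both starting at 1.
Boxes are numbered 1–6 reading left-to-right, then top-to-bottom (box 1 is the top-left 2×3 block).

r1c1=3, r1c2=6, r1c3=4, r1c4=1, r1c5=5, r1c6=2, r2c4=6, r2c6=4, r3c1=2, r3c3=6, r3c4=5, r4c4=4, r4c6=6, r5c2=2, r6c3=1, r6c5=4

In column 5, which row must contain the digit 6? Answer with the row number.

5

Consider where 6 can go in column 5.
r2c5 is out (row 2 already has a 6).
r3c5 is out (row 3 already has a 6).
r4c5 is out (row 4 already has a 6).
So the only cell in column 5 that can hold 6 is r5c5.
That is row 5.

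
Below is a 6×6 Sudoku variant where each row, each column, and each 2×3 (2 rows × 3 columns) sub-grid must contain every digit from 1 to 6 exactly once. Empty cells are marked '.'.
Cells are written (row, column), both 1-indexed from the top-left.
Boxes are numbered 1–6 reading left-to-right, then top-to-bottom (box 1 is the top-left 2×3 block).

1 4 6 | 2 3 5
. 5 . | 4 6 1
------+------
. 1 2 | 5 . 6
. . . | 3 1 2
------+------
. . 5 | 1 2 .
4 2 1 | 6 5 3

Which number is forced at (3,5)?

Row 3 already contains {1, 2, 5, 6}.
Column 5 already contains {1, 2, 3, 5, 6}.
Its 2×3 block (box 4) already contains {1, 2, 3, 5, 6}.
The only value from 1–6 not eliminated is 4, so (3,5) = 4.

4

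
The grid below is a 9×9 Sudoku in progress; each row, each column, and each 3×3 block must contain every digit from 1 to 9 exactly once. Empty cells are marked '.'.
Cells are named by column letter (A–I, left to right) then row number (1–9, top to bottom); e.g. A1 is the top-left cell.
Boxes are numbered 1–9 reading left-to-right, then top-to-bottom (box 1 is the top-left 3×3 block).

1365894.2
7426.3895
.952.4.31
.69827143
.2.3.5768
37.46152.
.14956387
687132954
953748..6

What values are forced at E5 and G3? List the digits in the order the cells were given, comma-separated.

9,6

For E5:
  Row 5 already contains {2, 3, 5, 6, 7, 8}.
  Column E already contains {2, 3, 4, 5, 6, 8}.
  Its 3×3 block (box 5) already contains {1, 2, 3, 4, 5, 6, 7, 8}.
  The only value from 1–9 not eliminated is 9, so E5 = 9.
For G3:
  Row 3 already contains {1, 2, 3, 4, 5, 9}.
  Column G already contains {1, 3, 4, 5, 7, 8, 9}.
  Its 3×3 block (box 3) already contains {1, 2, 3, 4, 5, 8, 9}.
  The only value from 1–9 not eliminated is 6, so G3 = 6.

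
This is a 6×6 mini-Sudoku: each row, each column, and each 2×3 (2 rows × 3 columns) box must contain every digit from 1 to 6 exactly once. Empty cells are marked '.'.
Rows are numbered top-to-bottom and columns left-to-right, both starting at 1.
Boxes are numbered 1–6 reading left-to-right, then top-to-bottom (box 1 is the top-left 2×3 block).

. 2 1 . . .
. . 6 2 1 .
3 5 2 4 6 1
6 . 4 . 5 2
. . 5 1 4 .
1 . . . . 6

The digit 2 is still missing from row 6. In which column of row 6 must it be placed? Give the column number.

5

Consider where 2 can go in row 6.
r6c2 is out (column 2 already has a 2).
r6c3 is out (column 3 already has a 2).
r6c4 is out (column 4 already has a 2).
So the only cell in row 6 that can hold 2 is r6c5.
That is column 5.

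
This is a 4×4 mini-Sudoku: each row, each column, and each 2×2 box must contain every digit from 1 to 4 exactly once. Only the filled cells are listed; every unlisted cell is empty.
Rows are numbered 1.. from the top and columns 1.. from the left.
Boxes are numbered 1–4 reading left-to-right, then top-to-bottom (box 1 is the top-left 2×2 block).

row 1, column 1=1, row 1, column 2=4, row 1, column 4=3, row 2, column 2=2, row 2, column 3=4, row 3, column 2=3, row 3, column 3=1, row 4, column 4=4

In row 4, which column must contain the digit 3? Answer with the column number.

Consider where 3 can go in row 4.
row 4, column 1 is out (box 3 already has a 3).
row 4, column 2 is out (column 2 already has a 3).
So the only cell in row 4 that can hold 3 is row 4, column 3.
That is column 3.

3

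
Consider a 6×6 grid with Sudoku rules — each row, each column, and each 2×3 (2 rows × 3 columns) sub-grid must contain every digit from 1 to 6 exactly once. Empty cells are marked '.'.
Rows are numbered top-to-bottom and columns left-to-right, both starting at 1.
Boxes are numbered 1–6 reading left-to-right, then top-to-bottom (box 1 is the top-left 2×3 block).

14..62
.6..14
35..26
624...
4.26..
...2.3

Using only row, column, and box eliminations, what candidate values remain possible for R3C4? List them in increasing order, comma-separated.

1,4

Row 3 already contains {2, 3, 5, 6}.
Column 4 already contains {2, 6}.
Its 2×3 block (box 4) already contains {2, 6}.
Removing those from 1–6 leaves {1, 4} as the candidates for R3C4.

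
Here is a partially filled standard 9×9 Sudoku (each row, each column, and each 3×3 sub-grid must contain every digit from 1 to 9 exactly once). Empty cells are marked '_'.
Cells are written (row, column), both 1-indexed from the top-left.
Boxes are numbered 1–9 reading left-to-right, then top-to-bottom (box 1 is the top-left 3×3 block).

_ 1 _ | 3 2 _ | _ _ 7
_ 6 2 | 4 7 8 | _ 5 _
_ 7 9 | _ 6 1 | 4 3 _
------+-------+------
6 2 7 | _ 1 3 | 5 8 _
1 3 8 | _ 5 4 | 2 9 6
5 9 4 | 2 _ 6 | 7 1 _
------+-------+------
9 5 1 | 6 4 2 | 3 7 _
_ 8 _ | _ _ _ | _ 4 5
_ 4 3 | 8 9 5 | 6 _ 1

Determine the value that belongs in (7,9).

Row 7 already contains {1, 2, 3, 4, 5, 6, 7, 9}.
Column 9 already contains {1, 5, 6, 7}.
Its 3×3 block (box 9) already contains {1, 3, 4, 5, 6, 7}.
The only value from 1–9 not eliminated is 8, so (7,9) = 8.

8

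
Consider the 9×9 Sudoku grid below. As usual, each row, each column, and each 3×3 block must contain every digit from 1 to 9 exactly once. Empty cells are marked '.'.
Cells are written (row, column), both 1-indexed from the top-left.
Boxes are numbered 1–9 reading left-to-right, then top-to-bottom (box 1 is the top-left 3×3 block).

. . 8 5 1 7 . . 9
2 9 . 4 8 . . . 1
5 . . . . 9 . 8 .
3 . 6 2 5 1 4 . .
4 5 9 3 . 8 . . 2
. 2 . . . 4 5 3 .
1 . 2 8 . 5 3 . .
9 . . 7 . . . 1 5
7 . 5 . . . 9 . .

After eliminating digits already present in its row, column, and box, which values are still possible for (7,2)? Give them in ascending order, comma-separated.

4,6

Row 7 already contains {1, 2, 3, 5, 8}.
Column 2 already contains {2, 5, 9}.
Its 3×3 block (box 7) already contains {1, 2, 5, 7, 9}.
Removing those from 1–9 leaves {4, 6} as the candidates for (7,2).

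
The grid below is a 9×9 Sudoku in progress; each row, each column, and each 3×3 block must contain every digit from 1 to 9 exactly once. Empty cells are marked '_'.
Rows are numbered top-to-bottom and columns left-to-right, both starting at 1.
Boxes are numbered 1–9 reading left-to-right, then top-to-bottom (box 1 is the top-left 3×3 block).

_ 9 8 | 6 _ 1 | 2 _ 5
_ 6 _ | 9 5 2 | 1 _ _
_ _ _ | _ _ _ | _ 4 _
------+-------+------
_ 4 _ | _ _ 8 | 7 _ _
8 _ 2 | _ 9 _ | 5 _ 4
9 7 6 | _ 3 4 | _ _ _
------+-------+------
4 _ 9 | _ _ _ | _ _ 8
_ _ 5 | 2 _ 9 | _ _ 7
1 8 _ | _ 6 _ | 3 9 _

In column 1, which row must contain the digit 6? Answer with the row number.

Consider where 6 can go in column 1.
R1C1 is out (row 1 already has a 6).
R2C1 is out (row 2 already has a 6).
R3C1 is out (box 1 already has a 6).
R4C1 is out (box 4 already has a 6).
So the only cell in column 1 that can hold 6 is R8C1.
That is row 8.

8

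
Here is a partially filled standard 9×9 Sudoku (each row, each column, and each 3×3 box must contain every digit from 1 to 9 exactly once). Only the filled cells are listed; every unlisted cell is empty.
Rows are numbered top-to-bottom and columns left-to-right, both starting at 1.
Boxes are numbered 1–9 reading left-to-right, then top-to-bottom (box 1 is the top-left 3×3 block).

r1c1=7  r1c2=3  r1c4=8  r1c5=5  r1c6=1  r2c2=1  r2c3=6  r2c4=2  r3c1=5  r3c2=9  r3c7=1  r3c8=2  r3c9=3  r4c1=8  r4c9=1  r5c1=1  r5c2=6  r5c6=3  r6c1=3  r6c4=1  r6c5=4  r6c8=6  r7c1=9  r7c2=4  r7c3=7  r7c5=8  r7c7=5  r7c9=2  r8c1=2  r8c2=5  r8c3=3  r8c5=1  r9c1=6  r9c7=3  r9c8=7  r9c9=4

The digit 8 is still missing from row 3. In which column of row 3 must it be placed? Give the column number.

3

Consider where 8 can go in row 3.
r3c4 is out (column 4 already has a 8).
r3c5 is out (column 5 already has a 8).
r3c6 is out (box 2 already has a 8).
So the only cell in row 3 that can hold 8 is r3c3.
That is column 3.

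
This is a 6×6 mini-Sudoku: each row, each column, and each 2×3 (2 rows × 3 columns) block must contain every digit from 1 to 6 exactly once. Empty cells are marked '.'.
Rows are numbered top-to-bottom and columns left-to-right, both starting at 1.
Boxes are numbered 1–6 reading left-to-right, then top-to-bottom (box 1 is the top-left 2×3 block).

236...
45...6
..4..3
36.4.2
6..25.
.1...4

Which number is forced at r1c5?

4

Cell r1c5 itself could take any of {1, 4} by direct elimination.
Consider where 4 can go in box 2.
r1c4 is out (column 4 already has a 4).
r1c6 is out (column 6 already has a 4).
r2c4 is out (row 2 already has a 4).
r2c5 is out (row 2 already has a 4).
So the only cell in box 2 that can hold 4 is r1c5.
Therefore r1c5 = 4.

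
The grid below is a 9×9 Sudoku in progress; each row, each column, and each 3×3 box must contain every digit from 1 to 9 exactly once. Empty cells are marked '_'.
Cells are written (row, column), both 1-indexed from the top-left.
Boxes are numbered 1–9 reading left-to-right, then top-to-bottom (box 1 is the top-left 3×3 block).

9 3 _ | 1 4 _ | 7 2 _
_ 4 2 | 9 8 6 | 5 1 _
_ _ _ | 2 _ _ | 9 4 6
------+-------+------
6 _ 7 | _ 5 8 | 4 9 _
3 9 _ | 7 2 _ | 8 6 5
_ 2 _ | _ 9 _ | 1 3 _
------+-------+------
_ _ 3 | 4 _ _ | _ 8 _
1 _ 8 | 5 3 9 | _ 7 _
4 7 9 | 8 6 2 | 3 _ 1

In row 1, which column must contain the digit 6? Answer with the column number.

3

Consider where 6 can go in row 1.
(1,6) is out (column 6 already has a 6).
(1,9) is out (column 9 already has a 6).
So the only cell in row 1 that can hold 6 is (1,3).
That is column 3.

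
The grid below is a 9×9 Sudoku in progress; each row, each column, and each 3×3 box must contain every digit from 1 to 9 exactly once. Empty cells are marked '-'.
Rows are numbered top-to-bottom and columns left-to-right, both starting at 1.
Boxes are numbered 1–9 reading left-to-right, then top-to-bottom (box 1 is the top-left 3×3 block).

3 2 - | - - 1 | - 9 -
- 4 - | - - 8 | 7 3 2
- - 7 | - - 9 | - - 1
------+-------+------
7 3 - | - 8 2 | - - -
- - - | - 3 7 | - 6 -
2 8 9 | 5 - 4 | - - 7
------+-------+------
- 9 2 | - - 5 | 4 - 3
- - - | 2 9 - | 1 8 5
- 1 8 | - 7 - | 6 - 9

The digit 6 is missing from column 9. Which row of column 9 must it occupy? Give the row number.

Consider where 6 can go in column 9.
R4C9 is out (box 6 already has a 6).
R5C9 is out (row 5 already has a 6).
So the only cell in column 9 that can hold 6 is R1C9.
That is row 1.

1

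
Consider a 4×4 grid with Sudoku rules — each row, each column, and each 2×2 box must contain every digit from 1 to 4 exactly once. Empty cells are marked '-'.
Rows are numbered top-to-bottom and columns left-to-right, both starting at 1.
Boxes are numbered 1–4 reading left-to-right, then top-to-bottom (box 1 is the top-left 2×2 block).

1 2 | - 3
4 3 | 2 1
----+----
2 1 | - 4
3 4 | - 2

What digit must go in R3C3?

Row 3 already contains {1, 2, 4}.
Column 3 already contains {2}.
Its 2×2 block (box 4) already contains {2, 4}.
The only value from 1–4 not eliminated is 3, so R3C3 = 3.

3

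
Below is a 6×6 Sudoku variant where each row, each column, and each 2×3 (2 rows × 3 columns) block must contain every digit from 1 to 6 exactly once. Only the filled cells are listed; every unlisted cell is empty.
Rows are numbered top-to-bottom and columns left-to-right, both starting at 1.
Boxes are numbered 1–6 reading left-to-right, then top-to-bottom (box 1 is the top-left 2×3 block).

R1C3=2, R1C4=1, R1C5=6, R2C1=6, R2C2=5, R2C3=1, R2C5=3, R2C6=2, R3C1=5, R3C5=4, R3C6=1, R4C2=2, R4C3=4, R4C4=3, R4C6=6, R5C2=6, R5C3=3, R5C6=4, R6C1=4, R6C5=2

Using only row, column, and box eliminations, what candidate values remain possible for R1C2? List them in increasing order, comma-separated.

Row 1 already contains {1, 2, 6}.
Column 2 already contains {2, 5, 6}.
Its 2×3 block (box 1) already contains {1, 2, 5, 6}.
Removing those from 1–6 leaves {3, 4} as the candidates for R1C2.

3,4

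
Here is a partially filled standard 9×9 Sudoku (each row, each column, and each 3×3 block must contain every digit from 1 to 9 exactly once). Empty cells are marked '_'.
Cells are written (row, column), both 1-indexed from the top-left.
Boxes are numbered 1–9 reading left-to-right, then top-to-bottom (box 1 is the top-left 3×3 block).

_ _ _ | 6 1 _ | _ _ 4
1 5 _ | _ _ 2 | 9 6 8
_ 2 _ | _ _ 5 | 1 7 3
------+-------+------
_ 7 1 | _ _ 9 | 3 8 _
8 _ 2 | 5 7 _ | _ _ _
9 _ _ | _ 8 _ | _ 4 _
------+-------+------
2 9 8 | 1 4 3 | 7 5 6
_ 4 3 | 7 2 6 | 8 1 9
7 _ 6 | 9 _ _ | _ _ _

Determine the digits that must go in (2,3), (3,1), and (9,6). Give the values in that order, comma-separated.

7,6,8

For (2,3):
  Consider where 7 can go in row 2.
  (2,4) is out (column 4 already has a 7).
  (2,5) is out (column 5 already has a 7).
  So the only cell in row 2 that can hold 7 is (2,3).
  So (2,3) = 7.
For (3,1):
  Consider where 6 can go in row 3.
  (3,3) is out (column 3 already has a 6).
  (3,4) is out (column 4 already has a 6).
  (3,5) is out (box 2 already has a 6).
  So the only cell in row 3 that can hold 6 is (3,1).
  So (3,1) = 6.
For (9,6):
  Row 9 already contains {6, 7, 9}.
  Column 6 already contains {2, 3, 5, 6, 9}.
  Its 3×3 block (box 8) already contains {1, 2, 3, 4, 6, 7, 9}.
  The only value from 1–9 not eliminated is 8, so (9,6) = 8.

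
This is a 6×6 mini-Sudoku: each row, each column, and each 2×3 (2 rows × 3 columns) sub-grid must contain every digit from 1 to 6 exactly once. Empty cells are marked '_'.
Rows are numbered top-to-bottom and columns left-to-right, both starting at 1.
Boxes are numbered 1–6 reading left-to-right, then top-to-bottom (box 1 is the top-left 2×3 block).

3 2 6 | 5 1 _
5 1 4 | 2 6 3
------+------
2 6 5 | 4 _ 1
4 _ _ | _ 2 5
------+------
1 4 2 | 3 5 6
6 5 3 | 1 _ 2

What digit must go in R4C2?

Row 4 already contains {2, 4, 5}.
Column 2 already contains {1, 2, 4, 5, 6}.
Its 2×3 block (box 3) already contains {2, 4, 5, 6}.
The only value from 1–6 not eliminated is 3, so R4C2 = 3.

3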